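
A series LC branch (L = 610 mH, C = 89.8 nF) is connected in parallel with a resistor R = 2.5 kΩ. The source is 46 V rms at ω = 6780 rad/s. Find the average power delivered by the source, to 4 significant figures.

X_L = ωL = 4136 Ω
X_C = 1/(ωC) = 1642 Ω
Branch 1: Z₁ = R = 2500 Ω
Branch 2 (series LC): Z₂ = j(X_L − X_C) = j2493 Ω
Parallel: Z = Z₁Z₂/(Z₁+Z₂), |Z| = 1765 Ω, ∠Z = 45.08°
I = V/|Z| = 26.06 mA
P = VI cos φ = 46 × 0.02606 × cos(45.08°) = 846.4 mW

846.4 mW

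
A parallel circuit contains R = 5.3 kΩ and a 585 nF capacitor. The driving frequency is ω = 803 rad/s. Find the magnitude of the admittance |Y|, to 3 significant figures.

X_C = 1/(ωC) = 2130 Ω
Parallel: admittances add. Y = 1/R + jωC
Y = (0.000189 + j0.000470) S
|Y| = 0.000506 S → |Z| = 1/|Y| = 1980 Ω, ∠Z = −∠Y = -68.1°

506 μS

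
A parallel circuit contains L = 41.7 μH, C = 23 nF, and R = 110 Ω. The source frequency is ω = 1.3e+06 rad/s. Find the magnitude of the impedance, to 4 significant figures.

X_L = ωL = 54.21 Ω
X_C = 1/(ωC) = 33.44 Ω
Parallel: admittances add. Y = 1/R + 1/(jωL) + jωC
Y = (0.009091 + j0.01145) S
|Y| = 0.01462 S → |Z| = 1/|Y| = 68.39 Ω, ∠Z = −∠Y = -51.56°

68.39 Ω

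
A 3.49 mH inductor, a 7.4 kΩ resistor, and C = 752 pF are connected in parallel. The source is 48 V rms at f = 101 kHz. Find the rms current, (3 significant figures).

6.60 mA

ω = 2πf = 634600 rad/s
X_L = ωL = 2210 Ω
X_C = 1/(ωC) = 2100 Ω
Parallel: admittances add. Y = 1/R + 1/(jωL) + jωC
Y = (0.000135 + j2.57e-05) S
|Y| = 0.000138 S → |Z| = 1/|Y| = 7270 Ω, ∠Z = −∠Y = -10.8°
I = V/|Z| = 48/7270 = 6.60 mA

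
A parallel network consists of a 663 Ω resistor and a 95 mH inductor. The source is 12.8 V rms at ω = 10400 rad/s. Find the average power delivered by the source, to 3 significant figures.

X_L = ωL = 988 Ω
Parallel: admittances add. Y = 1/R + 1/(jωL)
Y = (0.00151 − j0.00101) S
|Y| = 0.00182 S → |Z| = 1/|Y| = 551 Ω, ∠Z = −∠Y = 33.9°
I = V/|Z| = 23.3 mA
P = VI cos φ = 12.8 × 0.0233 × cos(33.9°) = 247 mW

247 mW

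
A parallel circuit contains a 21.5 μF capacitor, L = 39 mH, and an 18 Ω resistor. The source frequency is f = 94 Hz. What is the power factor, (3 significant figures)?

0.875

ω = 2πf = 590.6 rad/s
X_L = ωL = 23.0 Ω
X_C = 1/(ωC) = 78.8 Ω
Parallel: admittances add. Y = 1/R + 1/(jωL) + jωC
Y = (0.0556 − j0.0307) S
|Y| = 0.0635 S → |Z| = 1/|Y| = 15.8 Ω, ∠Z = −∠Y = 28.9°
cos φ = cos(28.9°) = 0.875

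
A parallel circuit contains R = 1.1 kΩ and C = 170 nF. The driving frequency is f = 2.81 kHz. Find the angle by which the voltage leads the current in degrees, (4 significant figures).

-73.15°

ω = 2πf = 17660 rad/s
X_C = 1/(ωC) = 333.2 Ω
Parallel: admittances add. Y = 1/R + jωC
Y = (0.0009091 + j0.003001) S
|Y| = 0.003136 S → |Z| = 1/|Y| = 318.9 Ω, ∠Z = −∠Y = -73.15°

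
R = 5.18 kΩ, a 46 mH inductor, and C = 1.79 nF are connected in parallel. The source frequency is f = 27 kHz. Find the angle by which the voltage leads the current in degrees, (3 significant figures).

-42.3°

ω = 2πf = 169600 rad/s
X_L = ωL = 7800 Ω
X_C = 1/(ωC) = 3290 Ω
Parallel: admittances add. Y = 1/R + 1/(jωL) + jωC
Y = (0.000193 + j0.000176) S
|Y| = 0.000261 S → |Z| = 1/|Y| = 3830 Ω, ∠Z = −∠Y = -42.3°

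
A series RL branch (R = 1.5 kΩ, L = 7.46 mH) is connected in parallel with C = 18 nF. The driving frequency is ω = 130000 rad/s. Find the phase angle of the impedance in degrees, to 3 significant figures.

-77.0°

X_L = ωL = 970 Ω
X_C = 1/(ωC) = 427 Ω
Branch 1 (R+jX_L): Z₁ = 1500 + j970 Ω, |Z₁| = 1790 Ω
Branch 2 (−jX_C): Z₂ = −j427 Ω
Parallel: Z = Z₁Z₂/(Z₁+Z₂), |Z| = 479 Ω, ∠Z = -77.0°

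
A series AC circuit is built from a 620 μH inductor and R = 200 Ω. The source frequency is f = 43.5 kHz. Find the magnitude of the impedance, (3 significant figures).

ω = 2πf = 273300 rad/s
X_L = ωL = 169 Ω
Z = 200 + j169 Ω
|Z| = √(200² + 169²) = 262 Ω

262 Ω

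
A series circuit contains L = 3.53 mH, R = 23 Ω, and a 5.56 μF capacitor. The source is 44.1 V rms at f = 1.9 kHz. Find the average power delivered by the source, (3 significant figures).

35.4 W

ω = 2πf = 11940 rad/s
X_L = ωL = 42.1 Ω
X_C = 1/(ωC) = 15.1 Ω
Net reactance X = X_L − X_C = 27.1 Ω
Z = 23.0 + j27.1 Ω
|Z| = √(23.0² + 27.1²) = 35.5 Ω
∠Z = arctan(27.1/23.0) = 49.7°
I = V/|Z| = 1.24 A
P = VI cos φ = 44.1 × 1.24 × cos(49.7°) = 35.4 W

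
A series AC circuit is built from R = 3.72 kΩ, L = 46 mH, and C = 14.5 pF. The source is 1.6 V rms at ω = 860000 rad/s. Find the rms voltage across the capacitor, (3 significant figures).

X_L = ωL = 39600 Ω
X_C = 1/(ωC) = 80200 Ω
Net reactance X = X_L − X_C = -40600 Ω
Z = 3720 − j40600 Ω
|Z| = √(3720² + 40600²) = 40800 Ω
I = V/|Z| = 39.2 μA
V_C = I·|Z_C| = 3.92e-05 × 80200 = 3.14 V

3.14 V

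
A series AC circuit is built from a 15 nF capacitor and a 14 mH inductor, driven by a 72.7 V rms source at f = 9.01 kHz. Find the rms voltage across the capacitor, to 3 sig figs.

ω = 2πf = 56610 rad/s
X_L = ωL = 793 Ω
X_C = 1/(ωC) = 1180 Ω
Net reactance X = X_L − X_C = -385 Ω
Z = − j385 Ω
|Z| = √(0² + 385²) = 385 Ω
I = V/|Z| = 189 mA
V_C = I·|Z_C| = 0.189 × 1180 = 222 V

222 V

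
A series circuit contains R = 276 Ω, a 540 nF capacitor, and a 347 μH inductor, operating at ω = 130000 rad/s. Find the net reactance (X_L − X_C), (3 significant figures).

30.9 Ω

X_L = ωL = 45.1 Ω
X_C = 1/(ωC) = 14.2 Ω
X = 45.1 − 14.2 = 30.9 Ω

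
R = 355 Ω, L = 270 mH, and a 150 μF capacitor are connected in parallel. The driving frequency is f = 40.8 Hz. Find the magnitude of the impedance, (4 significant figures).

41.37 Ω

ω = 2πf = 256.4 rad/s
X_L = ωL = 69.22 Ω
X_C = 1/(ωC) = 26.01 Ω
Parallel: admittances add. Y = 1/R + 1/(jωL) + jωC
Y = (0.002817 + j0.02401) S
|Y| = 0.02417 S → |Z| = 1/|Y| = 41.37 Ω, ∠Z = −∠Y = -83.31°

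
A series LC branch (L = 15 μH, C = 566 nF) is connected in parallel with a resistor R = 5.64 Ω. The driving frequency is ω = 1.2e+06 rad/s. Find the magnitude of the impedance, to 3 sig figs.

5.34 Ω

X_L = ωL = 18.0 Ω
X_C = 1/(ωC) = 1.47 Ω
Branch 1: Z₁ = R = 5.64 Ω
Branch 2 (series LC): Z₂ = j(X_L − X_C) = j16.5 Ω
Parallel: Z = Z₁Z₂/(Z₁+Z₂), |Z| = 5.34 Ω, ∠Z = 18.8°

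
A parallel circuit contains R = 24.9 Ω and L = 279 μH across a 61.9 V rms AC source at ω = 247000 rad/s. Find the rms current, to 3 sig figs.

2.64 A

X_L = ωL = 68.9 Ω
Parallel: admittances add. Y = 1/R + 1/(jωL)
Y = (0.0402 − j0.0145) S
|Y| = 0.0427 S → |Z| = 1/|Y| = 23.4 Ω, ∠Z = −∠Y = 19.9°
I = V/|Z| = 61.9/23.4 = 2.64 A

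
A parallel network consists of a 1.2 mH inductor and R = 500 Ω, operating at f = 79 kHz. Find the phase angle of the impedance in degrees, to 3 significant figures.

ω = 2πf = 496400 rad/s
X_L = ωL = 596 Ω
Parallel: admittances add. Y = 1/R + 1/(jωL)
Y = (0.00200 − j0.00168) S
|Y| = 0.00261 S → |Z| = 1/|Y| = 383 Ω, ∠Z = −∠Y = 40.0°

40.0°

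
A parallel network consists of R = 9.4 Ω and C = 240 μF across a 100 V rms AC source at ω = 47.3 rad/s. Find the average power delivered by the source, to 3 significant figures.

X_C = 1/(ωC) = 88.1 Ω
Parallel: admittances add. Y = 1/R + jωC
Y = (0.106 + j0.0114) S
|Y| = 0.107 S → |Z| = 1/|Y| = 9.35 Ω, ∠Z = −∠Y = -6.09°
I = V/|Z| = 10.7 A
P = VI cos φ = 100 × 10.7 × cos(-6.09°) = 1.06 kW

1.06 kW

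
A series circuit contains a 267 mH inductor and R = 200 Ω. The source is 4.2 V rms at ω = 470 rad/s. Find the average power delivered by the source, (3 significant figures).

X_L = ωL = 125 Ω
Z = 200 + j125 Ω
|Z| = √(200² + 125²) = 236 Ω
∠Z = arctan(125/200) = 32.1°
I = V/|Z| = 17.8 mA
P = VI cos φ = 4.2 × 0.0178 × cos(32.1°) = 63.3 mW

63.3 mW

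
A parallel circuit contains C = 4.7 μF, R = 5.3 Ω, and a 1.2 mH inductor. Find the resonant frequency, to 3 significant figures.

2.12 kHz

ω₀ = 1/√(LC) = 1/√(0.0012 × 4.7e-06) = 13320 rad/s
f₀ = ω₀/(2π) = 2.12 kHz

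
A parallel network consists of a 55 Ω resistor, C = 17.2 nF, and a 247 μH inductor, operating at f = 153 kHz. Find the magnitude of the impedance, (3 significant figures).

ω = 2πf = 961300 rad/s
X_L = ωL = 237 Ω
X_C = 1/(ωC) = 60.5 Ω
Parallel: admittances add. Y = 1/R + 1/(jωL) + jωC
Y = (0.0182 + j0.0123) S
|Y| = 0.0220 S → |Z| = 1/|Y| = 45.5 Ω, ∠Z = −∠Y = -34.1°

45.5 Ω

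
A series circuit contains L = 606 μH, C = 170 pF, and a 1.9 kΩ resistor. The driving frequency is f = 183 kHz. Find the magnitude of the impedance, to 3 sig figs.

4810 Ω

ω = 2πf = 1.15e+06 rad/s
X_L = ωL = 697 Ω
X_C = 1/(ωC) = 5120 Ω
Net reactance X = X_L − X_C = -4420 Ω
Z = 1900 − j4420 Ω
|Z| = √(1900² + 4420²) = 4810 Ω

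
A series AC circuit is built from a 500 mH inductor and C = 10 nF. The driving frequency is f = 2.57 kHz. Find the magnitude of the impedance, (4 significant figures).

1881 Ω

ω = 2πf = 16150 rad/s
X_L = ωL = 8074 Ω
X_C = 1/(ωC) = 6193 Ω
Net reactance X = X_L − X_C = 1881 Ω
Z = j1881 Ω
|Z| = √(0² + 1881²) = 1881 Ω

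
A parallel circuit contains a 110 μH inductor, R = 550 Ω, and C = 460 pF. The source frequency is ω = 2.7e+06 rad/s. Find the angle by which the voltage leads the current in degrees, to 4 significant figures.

X_L = ωL = 297.0 Ω
X_C = 1/(ωC) = 805.2 Ω
Parallel: admittances add. Y = 1/R + 1/(jωL) + jωC
Y = (0.001818 − j0.002125) S
|Y| = 0.002797 S → |Z| = 1/|Y| = 357.6 Ω, ∠Z = −∠Y = 49.45°

49.45°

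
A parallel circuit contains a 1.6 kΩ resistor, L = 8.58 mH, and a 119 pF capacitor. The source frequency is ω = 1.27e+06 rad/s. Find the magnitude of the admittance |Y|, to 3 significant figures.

628 μS

X_L = ωL = 10900 Ω
X_C = 1/(ωC) = 6620 Ω
Parallel: admittances add. Y = 1/R + 1/(jωL) + jωC
Y = (0.000625 + j5.94e-05) S
|Y| = 0.000628 S → |Z| = 1/|Y| = 1590 Ω, ∠Z = −∠Y = -5.43°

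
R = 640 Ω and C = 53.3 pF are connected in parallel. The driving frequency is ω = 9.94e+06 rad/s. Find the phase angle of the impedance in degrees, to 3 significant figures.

-18.7°

X_C = 1/(ωC) = 1890 Ω
Parallel: admittances add. Y = 1/R + jωC
Y = (0.00156 + j0.000530) S
|Y| = 0.00165 S → |Z| = 1/|Y| = 606 Ω, ∠Z = −∠Y = -18.7°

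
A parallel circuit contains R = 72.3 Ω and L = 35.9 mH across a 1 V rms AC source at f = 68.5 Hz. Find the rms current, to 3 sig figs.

66.2 mA

ω = 2πf = 430.4 rad/s
X_L = ωL = 15.5 Ω
Parallel: admittances add. Y = 1/R + 1/(jωL)
Y = (0.0138 − j0.0647) S
|Y| = 0.0662 S → |Z| = 1/|Y| = 15.1 Ω, ∠Z = −∠Y = 77.9°
I = V/|Z| = 1/15.1 = 66.2 mA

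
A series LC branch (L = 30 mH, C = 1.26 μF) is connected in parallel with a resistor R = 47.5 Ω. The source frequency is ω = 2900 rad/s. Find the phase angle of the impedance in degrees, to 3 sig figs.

X_L = ωL = 87.0 Ω
X_C = 1/(ωC) = 274 Ω
Branch 1: Z₁ = R = 47.5 Ω
Branch 2 (series LC): Z₂ = j(X_L − X_C) = −j187 Ω
Parallel: Z = Z₁Z₂/(Z₁+Z₂), |Z| = 46.0 Ω, ∠Z = -14.3°

-14.3°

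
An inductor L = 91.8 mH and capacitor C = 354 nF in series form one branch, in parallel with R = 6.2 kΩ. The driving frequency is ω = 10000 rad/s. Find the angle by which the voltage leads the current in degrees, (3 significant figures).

X_L = ωL = 918 Ω
X_C = 1/(ωC) = 282 Ω
Branch 1: Z₁ = R = 6200 Ω
Branch 2 (series LC): Z₂ = j(X_L − X_C) = j636 Ω
Parallel: Z = Z₁Z₂/(Z₁+Z₂), |Z| = 632 Ω, ∠Z = 84.1°

84.1°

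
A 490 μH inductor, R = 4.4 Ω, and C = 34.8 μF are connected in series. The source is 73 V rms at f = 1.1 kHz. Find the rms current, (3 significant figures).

16.3 A

ω = 2πf = 6912 rad/s
X_L = ωL = 3.39 Ω
X_C = 1/(ωC) = 4.16 Ω
Net reactance X = X_L − X_C = -0.771 Ω
Z = 4.40 − j0.771 Ω
|Z| = √(4.40² + 0.771²) = 4.47 Ω
I = V/|Z| = 73/4.47 = 16.3 A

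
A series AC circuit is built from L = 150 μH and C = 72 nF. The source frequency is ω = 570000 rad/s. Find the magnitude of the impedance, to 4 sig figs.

X_L = ωL = 85.50 Ω
X_C = 1/(ωC) = 24.37 Ω
Net reactance X = X_L − X_C = 61.13 Ω
Z = j61.13 Ω
|Z| = √(0² + 61.13²) = 61.13 Ω

61.13 Ω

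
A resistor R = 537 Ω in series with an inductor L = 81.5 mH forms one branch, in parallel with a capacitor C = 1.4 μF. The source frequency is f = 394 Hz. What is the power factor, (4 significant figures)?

ω = 2πf = 2476 rad/s
X_L = ωL = 201.8 Ω
X_C = 1/(ωC) = 288.5 Ω
Branch 1 (R+jX_L): Z₁ = 537.0 + j201.8 Ω, |Z₁| = 573.7 Ω
Branch 2 (−jX_C): Z₂ = −j288.5 Ω
Parallel: Z = Z₁Z₂/(Z₁+Z₂), |Z| = 304.3 Ω, ∠Z = -60.23°
cos φ = cos(-60.23°) = 0.4965

0.4965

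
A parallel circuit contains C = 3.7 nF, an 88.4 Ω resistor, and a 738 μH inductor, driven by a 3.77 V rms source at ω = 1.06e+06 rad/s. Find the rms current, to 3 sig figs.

X_L = ωL = 782 Ω
X_C = 1/(ωC) = 255 Ω
Parallel: admittances add. Y = 1/R + 1/(jωL) + jωC
Y = (0.0113 + j0.00264) S
|Y| = 0.0116 S → |Z| = 1/|Y| = 86.1 Ω, ∠Z = −∠Y = -13.2°
I = V/|Z| = 3.77/86.1 = 43.8 mA

43.8 mA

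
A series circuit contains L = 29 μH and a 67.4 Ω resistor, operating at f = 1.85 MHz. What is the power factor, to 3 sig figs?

0.196

ω = 2πf = 1.162e+07 rad/s
X_L = ωL = 337 Ω
Z = 67.4 + j337 Ω
|Z| = √(67.4² + 337²) = 344 Ω
∠Z = arctan(337/67.4) = 78.7°
cos φ = cos(78.7°) = 0.196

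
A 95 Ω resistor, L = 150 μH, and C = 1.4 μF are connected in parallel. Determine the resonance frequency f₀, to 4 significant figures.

ω₀ = 1/√(LC) = 1/√(0.00015 × 1.4e-06) = 69010 rad/s
f₀ = ω₀/(2π) = 10.98 kHz

10.98 kHz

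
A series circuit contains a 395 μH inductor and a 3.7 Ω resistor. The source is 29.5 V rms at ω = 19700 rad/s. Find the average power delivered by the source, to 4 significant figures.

43.37 W

X_L = ωL = 7.782 Ω
Z = 3.700 + j7.782 Ω
|Z| = √(3.700² + 7.782²) = 8.616 Ω
∠Z = arctan(7.782/3.700) = 64.57°
I = V/|Z| = 3.424 A
P = VI cos φ = 29.5 × 3.424 × cos(64.57°) = 43.37 W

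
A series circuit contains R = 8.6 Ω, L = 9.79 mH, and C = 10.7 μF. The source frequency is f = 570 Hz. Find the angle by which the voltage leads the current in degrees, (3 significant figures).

ω = 2πf = 3581 rad/s
X_L = ωL = 35.1 Ω
X_C = 1/(ωC) = 26.1 Ω
Net reactance X = X_L − X_C = 8.97 Ω
Z = 8.60 + j8.97 Ω
|Z| = √(8.60² + 8.97²) = 12.4 Ω
∠Z = arctan(8.97/8.60) = 46.2°

46.2°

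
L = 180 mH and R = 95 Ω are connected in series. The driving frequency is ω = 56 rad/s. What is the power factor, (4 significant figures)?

0.9944

X_L = ωL = 10.08 Ω
Z = 95.00 + j10.08 Ω
|Z| = √(95.00² + 10.08²) = 95.53 Ω
∠Z = arctan(10.08/95.00) = 6.057°
cos φ = cos(6.057°) = 0.9944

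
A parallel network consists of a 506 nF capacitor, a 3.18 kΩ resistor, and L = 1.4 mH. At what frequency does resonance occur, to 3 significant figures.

ω₀ = 1/√(LC) = 1/√(0.0014 × 5.06e-07) = 37570 rad/s
f₀ = ω₀/(2π) = 5.98 kHz

5.98 kHz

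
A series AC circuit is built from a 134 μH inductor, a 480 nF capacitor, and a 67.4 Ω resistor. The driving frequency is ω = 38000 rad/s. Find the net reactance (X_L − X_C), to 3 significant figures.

X_L = ωL = 5.09 Ω
X_C = 1/(ωC) = 54.8 Ω
X = 5.09 − 54.8 = -49.7 Ω

-49.7 Ω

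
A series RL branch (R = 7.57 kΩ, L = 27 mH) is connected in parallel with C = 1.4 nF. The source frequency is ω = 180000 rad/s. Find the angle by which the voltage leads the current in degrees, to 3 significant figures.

-64.0°

X_L = ωL = 4860 Ω
X_C = 1/(ωC) = 3970 Ω
Branch 1 (R+jX_L): Z₁ = 7570 + j4860 Ω, |Z₁| = 9000 Ω
Branch 2 (−jX_C): Z₂ = −j3970 Ω
Parallel: Z = Z₁Z₂/(Z₁+Z₂), |Z| = 4680 Ω, ∠Z = -64.0°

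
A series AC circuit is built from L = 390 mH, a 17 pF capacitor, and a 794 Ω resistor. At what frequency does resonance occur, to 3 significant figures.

ω₀ = 1/√(LC) = 1/√(0.39 × 1.7e-11) = 388400 rad/s
f₀ = ω₀/(2π) = 61.8 kHz

61.8 kHz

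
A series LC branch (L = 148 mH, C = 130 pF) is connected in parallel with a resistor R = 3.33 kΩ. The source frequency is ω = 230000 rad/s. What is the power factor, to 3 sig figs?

X_L = ωL = 34000 Ω
X_C = 1/(ωC) = 33400 Ω
Branch 1: Z₁ = R = 3330 Ω
Branch 2 (series LC): Z₂ = j(X_L − X_C) = j595 Ω
Parallel: Z = Z₁Z₂/(Z₁+Z₂), |Z| = 586 Ω, ∠Z = 79.9°
cos φ = cos(79.9°) = 0.176

0.176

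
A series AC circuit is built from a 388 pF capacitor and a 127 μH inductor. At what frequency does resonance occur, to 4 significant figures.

717.0 kHz

ω₀ = 1/√(LC) = 1/√(0.000127 × 3.88e-10) = 4.505e+06 rad/s
f₀ = ω₀/(2π) = 717.0 kHz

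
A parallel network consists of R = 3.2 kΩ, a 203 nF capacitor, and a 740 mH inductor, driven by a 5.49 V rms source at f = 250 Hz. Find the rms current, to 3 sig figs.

ω = 2πf = 1571 rad/s
X_L = ωL = 1160 Ω
X_C = 1/(ωC) = 3140 Ω
Parallel: admittances add. Y = 1/R + 1/(jωL) + jωC
Y = (0.000313 − j0.000541) S
|Y| = 0.000625 S → |Z| = 1/|Y| = 1600 Ω, ∠Z = −∠Y = 60.0°
I = V/|Z| = 5.49/1600 = 3.43 mA

3.43 mA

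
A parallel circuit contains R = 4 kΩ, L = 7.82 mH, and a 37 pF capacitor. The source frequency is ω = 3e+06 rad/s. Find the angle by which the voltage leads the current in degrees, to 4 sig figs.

-15.30°

X_L = ωL = 23460 Ω
X_C = 1/(ωC) = 9009 Ω
Parallel: admittances add. Y = 1/R + 1/(jωL) + jωC
Y = (0.0002500 + j6.837e-05) S
|Y| = 0.0002592 S → |Z| = 1/|Y| = 3858 Ω, ∠Z = −∠Y = -15.30°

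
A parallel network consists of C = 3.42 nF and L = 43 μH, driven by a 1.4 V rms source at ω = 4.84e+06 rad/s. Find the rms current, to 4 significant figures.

16.45 mA

X_L = ωL = 208.1 Ω
X_C = 1/(ωC) = 60.41 Ω
Parallel: admittances add. Y = 1/(jωL) + jωC
Y = (0 + j0.01175) S
|Y| = 0.01175 S → |Z| = 1/|Y| = 85.12 Ω, ∠Z = −∠Y = -90.00°
I = V/|Z| = 1.4/85.12 = 16.45 mA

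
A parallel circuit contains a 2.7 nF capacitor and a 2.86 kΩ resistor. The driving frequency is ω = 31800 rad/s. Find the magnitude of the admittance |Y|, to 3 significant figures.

X_C = 1/(ωC) = 11600 Ω
Parallel: admittances add. Y = 1/R + jωC
Y = (0.000350 + j8.59e-05) S
|Y| = 0.000360 S → |Z| = 1/|Y| = 2780 Ω, ∠Z = −∠Y = -13.8°

360 μS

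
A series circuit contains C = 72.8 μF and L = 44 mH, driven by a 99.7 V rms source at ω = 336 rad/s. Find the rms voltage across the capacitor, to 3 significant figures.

156 V

X_L = ωL = 14.8 Ω
X_C = 1/(ωC) = 40.9 Ω
Net reactance X = X_L − X_C = -26.1 Ω
Z = − j26.1 Ω
|Z| = √(0² + 26.1²) = 26.1 Ω
I = V/|Z| = 3.82 A
V_C = I·|Z_C| = 3.82 × 40.9 = 156 V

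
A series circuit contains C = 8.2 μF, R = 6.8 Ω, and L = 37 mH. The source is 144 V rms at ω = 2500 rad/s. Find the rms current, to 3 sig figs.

3.25 A

X_L = ωL = 92.5 Ω
X_C = 1/(ωC) = 48.8 Ω
Net reactance X = X_L − X_C = 43.7 Ω
Z = 6.80 + j43.7 Ω
|Z| = √(6.80² + 43.7²) = 44.2 Ω
I = V/|Z| = 144/44.2 = 3.25 A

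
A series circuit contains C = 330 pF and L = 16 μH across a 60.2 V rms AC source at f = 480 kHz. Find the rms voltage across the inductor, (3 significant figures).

3.04 V

ω = 2πf = 3.016e+06 rad/s
X_L = ωL = 48.3 Ω
X_C = 1/(ωC) = 1000 Ω
Net reactance X = X_L − X_C = -957 Ω
Z = − j957 Ω
|Z| = √(0² + 957²) = 957 Ω
I = V/|Z| = 62.9 mA
V_L = I·|Z_L| = 0.0629 × 48.3 = 3.04 V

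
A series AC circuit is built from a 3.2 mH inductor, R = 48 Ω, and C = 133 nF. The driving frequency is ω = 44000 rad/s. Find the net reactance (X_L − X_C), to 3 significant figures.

X_L = ωL = 141 Ω
X_C = 1/(ωC) = 171 Ω
X = 141 − 171 = -30.1 Ω

-30.1 Ω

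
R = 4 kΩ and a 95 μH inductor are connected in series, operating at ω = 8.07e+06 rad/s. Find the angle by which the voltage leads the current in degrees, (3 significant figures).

10.8°

X_L = ωL = 767 Ω
Z = 4000 + j767 Ω
|Z| = √(4000² + 767²) = 4070 Ω
∠Z = arctan(767/4000) = 10.8°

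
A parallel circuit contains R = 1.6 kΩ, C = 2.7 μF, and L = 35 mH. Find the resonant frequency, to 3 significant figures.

ω₀ = 1/√(LC) = 1/√(0.035 × 2.7e-06) = 3253 rad/s
f₀ = ω₀/(2π) = 518 Hz

518 Hz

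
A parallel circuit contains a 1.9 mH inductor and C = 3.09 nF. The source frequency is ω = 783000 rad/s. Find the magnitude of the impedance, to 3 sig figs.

572 Ω

X_L = ωL = 1490 Ω
X_C = 1/(ωC) = 413 Ω
Parallel: admittances add. Y = 1/(jωL) + jωC
Y = (0 + j0.00175) S
|Y| = 0.00175 S → |Z| = 1/|Y| = 572 Ω, ∠Z = −∠Y = -90.0°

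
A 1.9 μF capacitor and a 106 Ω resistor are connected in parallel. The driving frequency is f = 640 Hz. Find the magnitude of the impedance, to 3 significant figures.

82.4 Ω

ω = 2πf = 4021 rad/s
X_C = 1/(ωC) = 131 Ω
Parallel: admittances add. Y = 1/R + jωC
Y = (0.00943 + j0.00764) S
|Y| = 0.0121 S → |Z| = 1/|Y| = 82.4 Ω, ∠Z = −∠Y = -39.0°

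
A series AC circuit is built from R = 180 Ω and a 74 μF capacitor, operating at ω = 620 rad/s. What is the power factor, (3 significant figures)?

X_C = 1/(ωC) = 21.8 Ω
Z = 180 − j21.8 Ω
|Z| = √(180² + 21.8²) = 181 Ω
∠Z = arctan(-21.8/180) = -6.90°
cos φ = cos(-6.90°) = 0.993

0.993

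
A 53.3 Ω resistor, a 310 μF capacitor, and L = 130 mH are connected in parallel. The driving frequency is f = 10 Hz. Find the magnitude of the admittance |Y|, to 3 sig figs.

ω = 2πf = 62.83 rad/s
X_L = ωL = 8.17 Ω
X_C = 1/(ωC) = 51.3 Ω
Parallel: admittances add. Y = 1/R + 1/(jωL) + jωC
Y = (0.0188 − j0.103) S
|Y| = 0.105 S → |Z| = 1/|Y| = 9.56 Ω, ∠Z = −∠Y = 79.7°

105 mS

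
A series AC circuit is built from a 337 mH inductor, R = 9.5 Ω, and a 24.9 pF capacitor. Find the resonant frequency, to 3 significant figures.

54.9 kHz

ω₀ = 1/√(LC) = 1/√(0.337 × 2.49e-11) = 345200 rad/s
f₀ = ω₀/(2π) = 54.9 kHz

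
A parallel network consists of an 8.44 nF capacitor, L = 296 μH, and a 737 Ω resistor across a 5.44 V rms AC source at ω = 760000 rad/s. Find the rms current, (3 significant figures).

13.0 mA

X_L = ωL = 225 Ω
X_C = 1/(ωC) = 156 Ω
Parallel: admittances add. Y = 1/R + 1/(jωL) + jωC
Y = (0.00136 + j0.00197) S
|Y| = 0.00239 S → |Z| = 1/|Y| = 418 Ω, ∠Z = −∠Y = -55.4°
I = V/|Z| = 5.44/418 = 13.0 mA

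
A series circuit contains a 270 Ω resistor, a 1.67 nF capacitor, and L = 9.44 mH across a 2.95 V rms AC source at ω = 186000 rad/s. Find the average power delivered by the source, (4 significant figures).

1.061 mW

X_L = ωL = 1756 Ω
X_C = 1/(ωC) = 3219 Ω
Net reactance X = X_L − X_C = -1464 Ω
Z = 270.0 − j1464 Ω
|Z| = √(270.0² + 1464²) = 1488 Ω
∠Z = arctan(-1464/270.0) = -79.55°
I = V/|Z| = 1.982 mA
P = VI cos φ = 2.95 × 0.001982 × cos(-79.55°) = 1.061 mW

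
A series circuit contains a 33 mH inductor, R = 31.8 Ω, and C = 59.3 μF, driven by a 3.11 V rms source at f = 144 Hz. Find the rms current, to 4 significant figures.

92.23 mA

ω = 2πf = 904.8 rad/s
X_L = ωL = 29.86 Ω
X_C = 1/(ωC) = 18.64 Ω
Net reactance X = X_L − X_C = 11.22 Ω
Z = 31.80 + j11.22 Ω
|Z| = √(31.80² + 11.22²) = 33.72 Ω
I = V/|Z| = 3.11/33.72 = 92.23 mA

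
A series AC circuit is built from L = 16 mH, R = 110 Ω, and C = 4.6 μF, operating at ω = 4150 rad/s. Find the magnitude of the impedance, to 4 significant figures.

110.9 Ω

X_L = ωL = 66.40 Ω
X_C = 1/(ωC) = 52.38 Ω
Net reactance X = X_L − X_C = 14.02 Ω
Z = 110.0 + j14.02 Ω
|Z| = √(110.0² + 14.02²) = 110.9 Ω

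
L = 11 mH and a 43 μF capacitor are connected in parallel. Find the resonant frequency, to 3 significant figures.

231 Hz

ω₀ = 1/√(LC) = 1/√(0.011 × 4.3e-05) = 1454 rad/s
f₀ = ω₀/(2π) = 231 Hz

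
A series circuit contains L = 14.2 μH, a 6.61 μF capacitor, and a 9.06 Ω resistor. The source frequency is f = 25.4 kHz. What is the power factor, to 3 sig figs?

0.990

ω = 2πf = 159600 rad/s
X_L = ωL = 2.27 Ω
X_C = 1/(ωC) = 0.948 Ω
Net reactance X = X_L − X_C = 1.32 Ω
Z = 9.06 + j1.32 Ω
|Z| = √(9.06² + 1.32²) = 9.16 Ω
∠Z = arctan(1.32/9.06) = 8.28°
cos φ = cos(8.28°) = 0.990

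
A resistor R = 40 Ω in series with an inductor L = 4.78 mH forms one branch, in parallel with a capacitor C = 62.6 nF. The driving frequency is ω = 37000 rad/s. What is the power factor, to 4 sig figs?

X_L = ωL = 176.9 Ω
X_C = 1/(ωC) = 431.7 Ω
Branch 1 (R+jX_L): Z₁ = 40.00 + j176.9 Ω, |Z₁| = 181.3 Ω
Branch 2 (−jX_C): Z₂ = −j431.7 Ω
Parallel: Z = Z₁Z₂/(Z₁+Z₂), |Z| = 303.4 Ω, ∠Z = 68.34°
cos φ = cos(68.34°) = 0.3691

0.3691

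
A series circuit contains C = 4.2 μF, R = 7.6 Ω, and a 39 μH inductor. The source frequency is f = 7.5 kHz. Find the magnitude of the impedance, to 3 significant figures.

ω = 2πf = 47120 rad/s
X_L = ωL = 1.84 Ω
X_C = 1/(ωC) = 5.05 Ω
Net reactance X = X_L − X_C = -3.21 Ω
Z = 7.60 − j3.21 Ω
|Z| = √(7.60² + 3.21²) = 8.25 Ω

8.25 Ω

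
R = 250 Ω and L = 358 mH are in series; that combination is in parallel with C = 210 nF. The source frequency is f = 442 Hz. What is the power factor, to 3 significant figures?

ω = 2πf = 2777 rad/s
X_L = ωL = 994 Ω
X_C = 1/(ωC) = 1710 Ω
Branch 1 (R+jX_L): Z₁ = 250 + j994 Ω, |Z₁| = 1030 Ω
Branch 2 (−jX_C): Z₂ = −j1710 Ω
Parallel: Z = Z₁Z₂/(Z₁+Z₂), |Z| = 2310 Ω, ∠Z = 56.7°
cos φ = cos(56.7°) = 0.548

0.548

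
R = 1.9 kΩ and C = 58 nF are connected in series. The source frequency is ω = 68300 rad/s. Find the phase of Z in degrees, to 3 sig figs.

X_C = 1/(ωC) = 252 Ω
Z = 1900 − j252 Ω
|Z| = √(1900² + 252²) = 1920 Ω
∠Z = arctan(-252/1900) = -7.57°

-7.57°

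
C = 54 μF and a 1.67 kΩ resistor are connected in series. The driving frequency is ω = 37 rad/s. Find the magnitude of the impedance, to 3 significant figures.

X_C = 1/(ωC) = 501 Ω
Z = 1670 − j501 Ω
|Z| = √(1670² + 501²) = 1740 Ω

1740 Ω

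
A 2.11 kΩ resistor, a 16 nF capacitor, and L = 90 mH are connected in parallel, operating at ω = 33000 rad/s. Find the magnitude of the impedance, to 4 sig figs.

X_L = ωL = 2970 Ω
X_C = 1/(ωC) = 1894 Ω
Parallel: admittances add. Y = 1/R + 1/(jωL) + jωC
Y = (0.0004739 + j0.0001913) S
|Y| = 0.0005111 S → |Z| = 1/|Y| = 1957 Ω, ∠Z = −∠Y = -21.98°

1957 Ω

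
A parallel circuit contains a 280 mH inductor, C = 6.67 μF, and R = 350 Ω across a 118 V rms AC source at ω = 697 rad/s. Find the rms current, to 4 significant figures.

341.8 mA

X_L = ωL = 195.2 Ω
X_C = 1/(ωC) = 215.1 Ω
Parallel: admittances add. Y = 1/R + 1/(jωL) + jωC
Y = (0.002857 − j0.0004750) S
|Y| = 0.002896 S → |Z| = 1/|Y| = 345.3 Ω, ∠Z = −∠Y = 9.439°
I = V/|Z| = 118/345.3 = 341.8 mA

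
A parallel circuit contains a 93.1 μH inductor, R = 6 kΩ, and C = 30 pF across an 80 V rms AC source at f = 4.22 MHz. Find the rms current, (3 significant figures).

ω = 2πf = 2.652e+07 rad/s
X_L = ωL = 2470 Ω
X_C = 1/(ωC) = 1260 Ω
Parallel: admittances add. Y = 1/R + 1/(jωL) + jωC
Y = (0.000167 + j0.000390) S
|Y| = 0.000424 S → |Z| = 1/|Y| = 2360 Ω, ∠Z = −∠Y = -66.9°
I = V/|Z| = 80/2360 = 34.0 mA

34.0 mA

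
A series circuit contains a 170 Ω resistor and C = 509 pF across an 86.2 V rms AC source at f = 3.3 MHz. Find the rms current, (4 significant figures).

442.9 mA

ω = 2πf = 2.073e+07 rad/s
X_C = 1/(ωC) = 94.75 Ω
Z = 170.0 − j94.75 Ω
|Z| = √(170.0² + 94.75²) = 194.6 Ω
I = V/|Z| = 86.2/194.6 = 442.9 mA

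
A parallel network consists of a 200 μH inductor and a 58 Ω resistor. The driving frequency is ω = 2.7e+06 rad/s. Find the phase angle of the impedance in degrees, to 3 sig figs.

6.13°

X_L = ωL = 540 Ω
Parallel: admittances add. Y = 1/R + 1/(jωL)
Y = (0.0172 − j0.00185) S
|Y| = 0.0173 S → |Z| = 1/|Y| = 57.7 Ω, ∠Z = −∠Y = 6.13°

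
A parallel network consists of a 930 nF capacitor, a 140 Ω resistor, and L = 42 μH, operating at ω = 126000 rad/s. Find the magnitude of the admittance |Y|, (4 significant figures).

72.14 mS

X_L = ωL = 5.292 Ω
X_C = 1/(ωC) = 8.534 Ω
Parallel: admittances add. Y = 1/R + 1/(jωL) + jωC
Y = (0.007143 − j0.07178) S
|Y| = 0.07214 S → |Z| = 1/|Y| = 13.86 Ω, ∠Z = −∠Y = 84.32°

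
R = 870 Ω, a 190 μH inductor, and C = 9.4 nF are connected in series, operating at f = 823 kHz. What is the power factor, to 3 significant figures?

ω = 2πf = 5.171e+06 rad/s
X_L = ωL = 983 Ω
X_C = 1/(ωC) = 20.6 Ω
Net reactance X = X_L − X_C = 962 Ω
Z = 870 + j962 Ω
|Z| = √(870² + 962²) = 1300 Ω
∠Z = arctan(962/870) = 47.9°
cos φ = cos(47.9°) = 0.671

0.671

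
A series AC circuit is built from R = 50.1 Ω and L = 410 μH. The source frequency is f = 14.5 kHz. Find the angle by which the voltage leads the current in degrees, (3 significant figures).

ω = 2πf = 91110 rad/s
X_L = ωL = 37.4 Ω
Z = 50.1 + j37.4 Ω
|Z| = √(50.1² + 37.4²) = 62.5 Ω
∠Z = arctan(37.4/50.1) = 36.7°

36.7°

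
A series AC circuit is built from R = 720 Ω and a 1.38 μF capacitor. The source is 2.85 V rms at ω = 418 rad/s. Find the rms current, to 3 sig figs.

1.52 mA

X_C = 1/(ωC) = 1730 Ω
Z = 720 − j1730 Ω
|Z| = √(720² + 1730²) = 1880 Ω
I = V/|Z| = 2.85/1880 = 1.52 mA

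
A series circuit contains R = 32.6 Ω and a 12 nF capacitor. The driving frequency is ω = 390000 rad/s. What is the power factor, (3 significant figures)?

0.151

X_C = 1/(ωC) = 214 Ω
Z = 32.6 − j214 Ω
|Z| = √(32.6² + 214²) = 216 Ω
∠Z = arctan(-214/32.6) = -81.3°
cos φ = cos(-81.3°) = 0.151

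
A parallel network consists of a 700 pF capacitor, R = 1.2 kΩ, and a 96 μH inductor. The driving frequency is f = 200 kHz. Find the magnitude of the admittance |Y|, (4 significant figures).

ω = 2πf = 1.257e+06 rad/s
X_L = ωL = 120.6 Ω
X_C = 1/(ωC) = 1137 Ω
Parallel: admittances add. Y = 1/R + 1/(jωL) + jωC
Y = (0.0008333 − j0.007410) S
|Y| = 0.007456 S → |Z| = 1/|Y| = 134.1 Ω, ∠Z = −∠Y = 83.58°

7.456 mS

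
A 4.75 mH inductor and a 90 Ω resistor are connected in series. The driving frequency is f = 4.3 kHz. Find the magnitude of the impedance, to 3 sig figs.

157 Ω

ω = 2πf = 27020 rad/s
X_L = ωL = 128 Ω
Z = 90.0 + j128 Ω
|Z| = √(90.0² + 128²) = 157 Ω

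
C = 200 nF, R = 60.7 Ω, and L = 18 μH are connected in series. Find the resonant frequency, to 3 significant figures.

ω₀ = 1/√(LC) = 1/√(1.8e-05 × 2e-07) = 527000 rad/s
f₀ = ω₀/(2π) = 83.9 kHz

83.9 kHz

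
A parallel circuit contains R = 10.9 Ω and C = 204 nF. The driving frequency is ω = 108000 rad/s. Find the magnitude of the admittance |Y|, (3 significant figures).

X_C = 1/(ωC) = 45.4 Ω
Parallel: admittances add. Y = 1/R + jωC
Y = (0.0917 + j0.0220) S
|Y| = 0.0944 S → |Z| = 1/|Y| = 10.6 Ω, ∠Z = −∠Y = -13.5°

94.4 mS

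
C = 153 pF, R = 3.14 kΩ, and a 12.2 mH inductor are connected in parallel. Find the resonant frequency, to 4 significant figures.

ω₀ = 1/√(LC) = 1/√(0.0122 × 1.53e-10) = 731900 rad/s
f₀ = ω₀/(2π) = 116.5 kHz

116.5 kHz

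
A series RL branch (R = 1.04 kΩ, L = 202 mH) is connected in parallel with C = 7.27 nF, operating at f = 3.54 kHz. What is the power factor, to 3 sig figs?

0.702

ω = 2πf = 22240 rad/s
X_L = ωL = 4490 Ω
X_C = 1/(ωC) = 6180 Ω
Branch 1 (R+jX_L): Z₁ = 1040 + j4490 Ω, |Z₁| = 4610 Ω
Branch 2 (−jX_C): Z₂ = −j6180 Ω
Parallel: Z = Z₁Z₂/(Z₁+Z₂), |Z| = 14400 Ω, ∠Z = 45.4°
cos φ = cos(45.4°) = 0.702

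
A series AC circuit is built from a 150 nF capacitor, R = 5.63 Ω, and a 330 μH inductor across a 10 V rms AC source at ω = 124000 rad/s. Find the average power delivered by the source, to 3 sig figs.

X_L = ωL = 40.9 Ω
X_C = 1/(ωC) = 53.8 Ω
Net reactance X = X_L − X_C = -12.8 Ω
Z = 5.63 − j12.8 Ω
|Z| = √(5.63² + 12.8²) = 14.0 Ω
∠Z = arctan(-12.8/5.63) = -66.3°
I = V/|Z| = 713 mA
P = VI cos φ = 10 × 0.713 × cos(-66.3°) = 2.86 W

2.86 W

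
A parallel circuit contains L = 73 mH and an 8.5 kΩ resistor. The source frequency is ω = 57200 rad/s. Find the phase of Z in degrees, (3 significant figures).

63.8°

X_L = ωL = 4180 Ω
Parallel: admittances add. Y = 1/R + 1/(jωL)
Y = (0.000118 − j0.000239) S
|Y| = 0.000267 S → |Z| = 1/|Y| = 3750 Ω, ∠Z = −∠Y = 63.8°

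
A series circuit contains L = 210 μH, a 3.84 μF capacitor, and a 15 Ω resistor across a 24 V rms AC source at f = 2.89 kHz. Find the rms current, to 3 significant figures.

ω = 2πf = 18160 rad/s
X_L = ωL = 3.81 Ω
X_C = 1/(ωC) = 14.3 Ω
Net reactance X = X_L − X_C = -10.5 Ω
Z = 15.0 − j10.5 Ω
|Z| = √(15.0² + 10.5²) = 18.3 Ω
I = V/|Z| = 24/18.3 = 1.31 A

1.31 A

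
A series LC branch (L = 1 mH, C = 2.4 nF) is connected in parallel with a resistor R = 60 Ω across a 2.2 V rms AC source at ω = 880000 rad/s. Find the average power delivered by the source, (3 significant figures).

X_L = ωL = 880 Ω
X_C = 1/(ωC) = 473 Ω
Branch 1: Z₁ = R = 60.0 Ω
Branch 2 (series LC): Z₂ = j(X_L − X_C) = j407 Ω
Parallel: Z = Z₁Z₂/(Z₁+Z₂), |Z| = 59.4 Ω, ∠Z = 8.40°
I = V/|Z| = 37.1 mA
P = VI cos φ = 2.2 × 0.0371 × cos(8.40°) = 80.7 mW

80.7 mW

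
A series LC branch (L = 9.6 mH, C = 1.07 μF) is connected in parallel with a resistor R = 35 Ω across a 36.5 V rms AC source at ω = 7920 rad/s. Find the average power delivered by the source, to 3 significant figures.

X_L = ωL = 76.0 Ω
X_C = 1/(ωC) = 118 Ω
Branch 1: Z₁ = R = 35.0 Ω
Branch 2 (series LC): Z₂ = j(X_L − X_C) = −j42.0 Ω
Parallel: Z = Z₁Z₂/(Z₁+Z₂), |Z| = 26.9 Ω, ∠Z = -39.8°
I = V/|Z| = 1.36 A
P = VI cos φ = 36.5 × 1.36 × cos(-39.8°) = 38.1 W

38.1 W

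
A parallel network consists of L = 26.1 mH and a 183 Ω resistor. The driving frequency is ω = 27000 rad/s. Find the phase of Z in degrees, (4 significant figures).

14.56°

X_L = ωL = 704.7 Ω
Parallel: admittances add. Y = 1/R + 1/(jωL)
Y = (0.005464 − j0.001419) S
|Y| = 0.005646 S → |Z| = 1/|Y| = 177.1 Ω, ∠Z = −∠Y = 14.56°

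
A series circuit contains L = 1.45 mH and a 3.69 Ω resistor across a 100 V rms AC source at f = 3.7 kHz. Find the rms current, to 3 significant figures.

2.95 A

ω = 2πf = 23250 rad/s
X_L = ωL = 33.7 Ω
Z = 3.69 + j33.7 Ω
|Z| = √(3.69² + 33.7²) = 33.9 Ω
I = V/|Z| = 100/33.9 = 2.95 A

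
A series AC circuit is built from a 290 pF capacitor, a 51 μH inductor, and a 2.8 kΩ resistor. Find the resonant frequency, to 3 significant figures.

1.31 MHz

ω₀ = 1/√(LC) = 1/√(5.1e-05 × 2.9e-10) = 8.223e+06 rad/s
f₀ = ω₀/(2π) = 1.31 MHz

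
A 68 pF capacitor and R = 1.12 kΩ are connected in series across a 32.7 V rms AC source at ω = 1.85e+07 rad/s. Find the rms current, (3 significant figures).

X_C = 1/(ωC) = 795 Ω
Z = 1120 − j795 Ω
|Z| = √(1120² + 795²) = 1370 Ω
I = V/|Z| = 32.7/1370 = 23.8 mA

23.8 mA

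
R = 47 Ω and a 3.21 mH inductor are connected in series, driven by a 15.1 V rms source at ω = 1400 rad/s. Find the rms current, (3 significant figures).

X_L = ωL = 4.49 Ω
Z = 47.0 + j4.49 Ω
|Z| = √(47.0² + 4.49²) = 47.2 Ω
I = V/|Z| = 15.1/47.2 = 320 mA

320 mA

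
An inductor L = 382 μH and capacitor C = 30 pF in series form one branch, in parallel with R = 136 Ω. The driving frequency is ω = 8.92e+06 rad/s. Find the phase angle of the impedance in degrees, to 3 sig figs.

-22.4°

X_L = ωL = 3410 Ω
X_C = 1/(ωC) = 3740 Ω
Branch 1: Z₁ = R = 136 Ω
Branch 2 (series LC): Z₂ = j(X_L − X_C) = −j329 Ω
Parallel: Z = Z₁Z₂/(Z₁+Z₂), |Z| = 126 Ω, ∠Z = -22.4°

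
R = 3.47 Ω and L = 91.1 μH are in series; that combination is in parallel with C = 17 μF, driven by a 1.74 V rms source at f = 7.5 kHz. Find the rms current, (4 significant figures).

1.166 A

ω = 2πf = 47120 rad/s
X_L = ωL = 4.293 Ω
X_C = 1/(ωC) = 1.248 Ω
Branch 1 (R+jX_L): Z₁ = 3.470 + j4.293 Ω, |Z₁| = 5.520 Ω
Branch 2 (−jX_C): Z₂ = −j1.248 Ω
Parallel: Z = Z₁Z₂/(Z₁+Z₂), |Z| = 1.493 Ω, ∠Z = -80.21°
I = V/|Z| = 1.74/1.493 = 1.166 A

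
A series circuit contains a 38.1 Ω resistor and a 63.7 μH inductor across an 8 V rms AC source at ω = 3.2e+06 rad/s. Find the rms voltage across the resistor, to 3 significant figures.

X_L = ωL = 204 Ω
Z = 38.1 + j204 Ω
|Z| = √(38.1² + 204²) = 207 Ω
I = V/|Z| = 38.6 mA
V_R = I·|Z_R| = 0.0386 × 38.1 = 1.47 V

1.47 V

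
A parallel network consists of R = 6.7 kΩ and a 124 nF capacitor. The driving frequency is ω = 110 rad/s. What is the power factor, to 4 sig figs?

X_C = 1/(ωC) = 73310 Ω
Parallel: admittances add. Y = 1/R + jωC
Y = (0.0001493 + j1.364e-05) S
|Y| = 0.0001499 S → |Z| = 1/|Y| = 6672 Ω, ∠Z = −∠Y = -5.222°
cos φ = cos(-5.222°) = 0.9959

0.9959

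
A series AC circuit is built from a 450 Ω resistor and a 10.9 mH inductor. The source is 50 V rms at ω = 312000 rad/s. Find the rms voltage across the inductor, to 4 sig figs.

49.57 V

X_L = ωL = 3401 Ω
Z = 450.0 + j3401 Ω
|Z| = √(450.0² + 3401²) = 3430 Ω
I = V/|Z| = 14.58 mA
V_L = I·|Z_L| = 0.01458 × 3401 = 49.57 V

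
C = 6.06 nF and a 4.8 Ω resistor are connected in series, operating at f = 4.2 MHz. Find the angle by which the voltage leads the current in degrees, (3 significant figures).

-52.5°

ω = 2πf = 2.639e+07 rad/s
X_C = 1/(ωC) = 6.25 Ω
Z = 4.80 − j6.25 Ω
|Z| = √(4.80² + 6.25²) = 7.88 Ω
∠Z = arctan(-6.25/4.80) = -52.5°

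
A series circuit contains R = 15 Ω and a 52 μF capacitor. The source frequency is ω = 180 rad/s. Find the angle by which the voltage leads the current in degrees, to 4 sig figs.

-82.01°

X_C = 1/(ωC) = 106.8 Ω
Z = 15.00 − j106.8 Ω
|Z| = √(15.00² + 106.8²) = 107.9 Ω
∠Z = arctan(-106.8/15.00) = -82.01°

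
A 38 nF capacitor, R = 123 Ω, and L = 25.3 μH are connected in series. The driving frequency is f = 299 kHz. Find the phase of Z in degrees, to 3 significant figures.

ω = 2πf = 1.879e+06 rad/s
X_L = ωL = 47.5 Ω
X_C = 1/(ωC) = 14.0 Ω
Net reactance X = X_L − X_C = 33.5 Ω
Z = 123 + j33.5 Ω
|Z| = √(123² + 33.5²) = 127 Ω
∠Z = arctan(33.5/123) = 15.2°

15.2°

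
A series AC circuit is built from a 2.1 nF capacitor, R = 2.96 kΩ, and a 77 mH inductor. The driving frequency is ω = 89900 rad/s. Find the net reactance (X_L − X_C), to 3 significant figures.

1630 Ω

X_L = ωL = 6920 Ω
X_C = 1/(ωC) = 5300 Ω
X = 6920 − 5300 = 1630 Ω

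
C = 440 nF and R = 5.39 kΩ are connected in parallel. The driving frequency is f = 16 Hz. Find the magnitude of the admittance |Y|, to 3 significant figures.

191 μS

ω = 2πf = 100.5 rad/s
X_C = 1/(ωC) = 22600 Ω
Parallel: admittances add. Y = 1/R + jωC
Y = (0.000186 + j4.42e-05) S
|Y| = 0.000191 S → |Z| = 1/|Y| = 5240 Ω, ∠Z = −∠Y = -13.4°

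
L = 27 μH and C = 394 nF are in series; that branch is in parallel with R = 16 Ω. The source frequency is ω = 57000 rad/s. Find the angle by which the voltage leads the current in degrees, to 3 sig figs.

X_L = ωL = 1.54 Ω
X_C = 1/(ωC) = 44.5 Ω
Branch 1: Z₁ = R = 16.0 Ω
Branch 2 (series LC): Z₂ = j(X_L − X_C) = −j43.0 Ω
Parallel: Z = Z₁Z₂/(Z₁+Z₂), |Z| = 15.0 Ω, ∠Z = -20.4°

-20.4°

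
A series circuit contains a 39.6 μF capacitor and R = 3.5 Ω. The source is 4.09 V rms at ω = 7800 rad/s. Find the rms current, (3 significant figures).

858 mA

X_C = 1/(ωC) = 3.24 Ω
Z = 3.50 − j3.24 Ω
|Z| = √(3.50² + 3.24²) = 4.77 Ω
I = V/|Z| = 4.09/4.77 = 858 mA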